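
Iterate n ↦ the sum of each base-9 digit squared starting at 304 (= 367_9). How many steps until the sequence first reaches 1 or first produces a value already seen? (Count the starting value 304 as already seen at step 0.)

6

304 = (3,6,7)_9 → 3² + 6² + 7² = 94
94 = (1,1,4)_9 → 1² + 1² + 4² = 18
18 = (2,0)_9 → 2² + 0² = 4
4 = (4)_9 → 4² = 16
16 = (1,7)_9 → 1² + 7² = 50
50 = (5,5)_9 → 5² + 5² = 50  — 50 repeats.
That took 6 steps.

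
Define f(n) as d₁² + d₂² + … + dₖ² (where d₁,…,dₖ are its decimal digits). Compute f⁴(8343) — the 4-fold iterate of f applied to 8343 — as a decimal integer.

8343 → 8² + 3² + 4² + 3² = 98
98 → 9² + 8² = 145
145 → 1² + 4² + 5² = 42
42 → 4² + 2² = 20

20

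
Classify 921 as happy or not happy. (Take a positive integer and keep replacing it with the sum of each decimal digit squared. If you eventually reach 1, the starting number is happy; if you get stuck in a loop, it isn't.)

921 → 86
86 → 100
100 → 1  — reached 1.

happy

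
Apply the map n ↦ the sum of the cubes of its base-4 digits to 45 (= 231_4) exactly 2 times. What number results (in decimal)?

45 = (2,3,1)_4 → 36
36 = (2,1,0)_4 → 9

9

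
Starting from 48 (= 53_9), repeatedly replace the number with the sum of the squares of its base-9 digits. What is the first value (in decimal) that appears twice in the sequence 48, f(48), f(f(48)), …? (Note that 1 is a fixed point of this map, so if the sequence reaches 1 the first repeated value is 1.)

74

48 = (5,3)_9 → 5² + 3² = 25 + 9 = 34
34 = (3,7)_9 → 3² + 7² = 9 + 49 = 58
58 = (6,4)_9 → 6² + 4² = 36 + 16 = 52
52 = (5,7)_9 → 5² + 7² = 25 + 49 = 74
74 = (8,2)_9 → 8² + 2² = 64 + 4 = 68
68 = (7,5)_9 → 7² + 5² = 49 + 25 = 74  — 74 already appeared earlier.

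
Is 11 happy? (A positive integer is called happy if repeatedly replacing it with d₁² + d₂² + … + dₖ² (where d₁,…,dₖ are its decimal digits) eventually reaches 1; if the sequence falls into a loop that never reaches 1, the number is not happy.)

11 → 2
2 → 4
4 → 16
16 → 37
37 → 58
58 → 89
89 → 145
145 → 42
42 → 20
20 → 4  — 4 already seen; the sequence cycles without reaching 1.

not happy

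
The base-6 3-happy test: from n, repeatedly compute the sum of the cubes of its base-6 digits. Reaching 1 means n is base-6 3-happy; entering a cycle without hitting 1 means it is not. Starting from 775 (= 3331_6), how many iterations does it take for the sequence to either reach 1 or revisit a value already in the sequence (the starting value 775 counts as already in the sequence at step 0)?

7

775 = (3,3,3,1)_6 → 3³ + 3³ + 3³ + 1³ = 82
82 = (2,1,4)_6 → 2³ + 1³ + 4³ = 73
73 = (2,0,1)_6 → 2³ + 0³ + 1³ = 9
9 = (1,3)_6 → 1³ + 3³ = 28
28 = (4,4)_6 → 4³ + 4³ = 128
128 = (3,3,2)_6 → 3³ + 3³ + 2³ = 62
62 = (1,4,2)_6 → 1³ + 4³ + 2³ = 73  — 73 repeats.
That took 7 steps.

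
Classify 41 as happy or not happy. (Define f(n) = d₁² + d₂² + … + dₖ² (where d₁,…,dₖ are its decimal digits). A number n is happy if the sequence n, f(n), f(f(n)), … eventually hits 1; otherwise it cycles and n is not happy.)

not happy

41 → 4² + 1² = 17
17 → 1² + 7² = 50
50 → 5² + 0² = 25
25 → 2² + 5² = 29
29 → 2² + 9² = 85
85 → 8² + 5² = 89
89 → 8² + 9² = 145
145 → 1² + 4² + 5² = 42
42 → 4² + 2² = 20
20 → 2² + 0² = 4
4 → 4² = 16
16 → 1² + 6² = 37
37 → 3² + 7² = 58
58 → 5² + 8² = 89  — 89 already seen; the sequence cycles without reaching 1.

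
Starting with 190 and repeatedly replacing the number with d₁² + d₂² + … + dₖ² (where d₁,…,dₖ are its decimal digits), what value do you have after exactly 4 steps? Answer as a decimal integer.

190 → 1² + 9² + 0² = 1 + 81 + 0 = 82
82 → 8² + 2² = 64 + 4 = 68
68 → 6² + 8² = 36 + 64 = 100
100 → 1² + 0² + 0² = 1 + 0 + 0 = 1

1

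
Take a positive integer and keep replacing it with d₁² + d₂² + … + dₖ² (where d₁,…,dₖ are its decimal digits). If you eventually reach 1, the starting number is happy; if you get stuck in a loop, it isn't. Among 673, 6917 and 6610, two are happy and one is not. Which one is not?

6610

673: 673 → 94 → 97 → 130 → 10 → 1  — reaches 1 (happy)
6917: 6917 → 167 → 86 → 100 → 1  — reaches 1 (happy)
6610: 6610 → 73 → 58 → 89 → 145 → 42 → 20 → 4 → 16 → 37 → 58  — repeats 58 (not happy)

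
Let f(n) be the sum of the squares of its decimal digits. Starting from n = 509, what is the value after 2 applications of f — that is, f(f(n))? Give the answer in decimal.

509 → 5² + 0² + 9² = 106
106 → 1² + 0² + 6² = 37

37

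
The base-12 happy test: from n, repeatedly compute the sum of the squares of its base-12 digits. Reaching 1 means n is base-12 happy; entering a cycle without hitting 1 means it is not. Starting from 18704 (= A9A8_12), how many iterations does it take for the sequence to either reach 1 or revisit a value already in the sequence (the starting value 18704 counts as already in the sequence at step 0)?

8

18704 = (10,9,10,8)_12 → 10² + 9² + 10² + 8² = 345
345 = (2,4,9)_12 → 2² + 4² + 9² = 101
101 = (8,5)_12 → 8² + 5² = 89
89 = (7,5)_12 → 7² + 5² = 74
74 = (6,2)_12 → 6² + 2² = 40
40 = (3,4)_12 → 3² + 4² = 25
25 = (2,1)_12 → 2² + 1² = 5
5 = (5)_12 → 5² = 25  — 25 repeats.
That took 8 steps.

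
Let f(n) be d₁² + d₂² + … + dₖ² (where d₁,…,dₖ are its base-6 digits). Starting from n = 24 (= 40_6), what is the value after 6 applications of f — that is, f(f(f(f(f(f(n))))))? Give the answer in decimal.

24 = (4,0)_6 → 16
16 = (2,4)_6 → 20
20 = (3,2)_6 → 13
13 = (2,1)_6 → 5
5 = (5)_6 → 25
25 = (4,1)_6 → 17

17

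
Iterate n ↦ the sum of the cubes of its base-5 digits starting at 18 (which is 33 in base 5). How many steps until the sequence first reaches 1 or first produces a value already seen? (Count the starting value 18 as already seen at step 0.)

18 = (3,3)_5 → 3³ + 3³ = 54
54 = (2,0,4)_5 → 2³ + 0³ + 4³ = 72
72 = (2,4,2)_5 → 2³ + 4³ + 2³ = 80
80 = (3,1,0)_5 → 3³ + 1³ + 0³ = 28
28 = (1,0,3)_5 → 1³ + 0³ + 3³ = 28  — 28 repeats.
That took 5 steps.

5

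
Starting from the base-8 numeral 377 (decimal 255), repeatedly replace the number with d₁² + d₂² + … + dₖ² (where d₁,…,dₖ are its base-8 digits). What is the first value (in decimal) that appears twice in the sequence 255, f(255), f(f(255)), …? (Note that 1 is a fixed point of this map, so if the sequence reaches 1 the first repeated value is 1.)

255 = (3,7,7)_8 → 3² + 7² + 7² = 107
107 = (1,5,3)_8 → 1² + 5² + 3² = 35
35 = (4,3)_8 → 4² + 3² = 25
25 = (3,1)_8 → 3² + 1² = 10
10 = (1,2)_8 → 1² + 2² = 5
5 = (5)_8 → 5² = 25  — 25 already appeared earlier.

25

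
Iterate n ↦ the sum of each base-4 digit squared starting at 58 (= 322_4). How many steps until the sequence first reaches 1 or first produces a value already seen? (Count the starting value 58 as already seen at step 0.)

4

58 = (3,2,2)_4 → 17
17 = (1,0,1)_4 → 2
2 = (2)_4 → 4
4 = (1,0)_4 → 1  — reached 1.
That took 4 steps.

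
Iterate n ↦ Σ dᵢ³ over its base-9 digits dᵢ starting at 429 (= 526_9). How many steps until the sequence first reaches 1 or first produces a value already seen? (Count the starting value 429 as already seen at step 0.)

429 = (5,2,6)_9 → 5³ + 2³ + 6³ = 125 + 8 + 216 = 349
349 = (4,2,7)_9 → 4³ + 2³ + 7³ = 64 + 8 + 343 = 415
415 = (5,1,1)_9 → 5³ + 1³ + 1³ = 125 + 1 + 1 = 127
127 = (1,5,1)_9 → 1³ + 5³ + 1³ = 1 + 125 + 1 = 127  — 127 repeats.
That took 4 steps.

4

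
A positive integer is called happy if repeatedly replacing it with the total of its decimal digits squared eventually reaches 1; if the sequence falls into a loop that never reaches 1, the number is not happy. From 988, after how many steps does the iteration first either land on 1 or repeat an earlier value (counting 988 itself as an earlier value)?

988 → 9² + 8² + 8² = 81 + 64 + 64 = 209
209 → 2² + 0² + 9² = 4 + 0 + 81 = 85
85 → 8² + 5² = 64 + 25 = 89
89 → 8² + 9² = 64 + 81 = 145
145 → 1² + 4² + 5² = 1 + 16 + 25 = 42
42 → 4² + 2² = 16 + 4 = 20
20 → 2² + 0² = 4 + 0 = 4
4 → 4² = 16
16 → 1² + 6² = 1 + 36 = 37
37 → 3² + 7² = 9 + 49 = 58
58 → 5² + 8² = 25 + 64 = 89  — 89 repeats.
That took 11 steps.

11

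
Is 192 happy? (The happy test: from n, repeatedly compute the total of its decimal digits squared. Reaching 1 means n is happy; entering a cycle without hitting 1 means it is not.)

happy

192 → 1² + 9² + 2² = 86
86 → 8² + 6² = 100
100 → 1² + 0² + 0² = 1  — reached 1.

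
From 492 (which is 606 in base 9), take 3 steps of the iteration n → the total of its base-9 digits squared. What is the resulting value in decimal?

492 = (6,0,6)_9 → 6² + 0² + 6² = 36 + 0 + 36 = 72
72 = (8,0)_9 → 8² + 0² = 64 + 0 = 64
64 = (7,1)_9 → 7² + 1² = 49 + 1 = 50

50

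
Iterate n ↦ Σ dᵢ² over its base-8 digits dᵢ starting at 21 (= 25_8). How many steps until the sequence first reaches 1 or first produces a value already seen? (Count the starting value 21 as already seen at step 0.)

21 = (2,5)_8 → 2² + 5² = 4 + 25 = 29
29 = (3,5)_8 → 3² + 5² = 9 + 25 = 34
34 = (4,2)_8 → 4² + 2² = 16 + 4 = 20
20 = (2,4)_8 → 2² + 4² = 4 + 16 = 20  — 20 repeats.
That took 4 steps.

4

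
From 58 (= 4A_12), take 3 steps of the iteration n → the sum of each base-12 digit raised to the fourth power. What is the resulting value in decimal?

58 = (4,10)_12 → 4⁴ + 10⁴ = 10256
10256 = (5,11,2,8)_12 → 5⁴ + 11⁴ + 2⁴ + 8⁴ = 19378
19378 = (11,2,6,10)_12 → 11⁴ + 2⁴ + 6⁴ + 10⁴ = 25953

25953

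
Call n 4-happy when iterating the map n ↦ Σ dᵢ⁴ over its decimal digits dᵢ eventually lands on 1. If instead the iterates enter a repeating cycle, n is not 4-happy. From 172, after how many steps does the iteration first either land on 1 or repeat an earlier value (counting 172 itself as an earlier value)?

172 → 1⁴ + 7⁴ + 2⁴ = 2418
2418 → 2⁴ + 4⁴ + 1⁴ + 8⁴ = 4369
4369 → 4⁴ + 3⁴ + 6⁴ + 9⁴ = 8194
8194 → 8⁴ + 1⁴ + 9⁴ + 4⁴ = 10914
10914 → 1⁴ + 0⁴ + 9⁴ + 1⁴ + 4⁴ = 6819
6819 → 6⁴ + 8⁴ + 1⁴ + 9⁴ = 11954
11954 → 1⁴ + 1⁴ + 9⁴ + 5⁴ + 4⁴ = 7444
7444 → 7⁴ + 4⁴ + 4⁴ + 4⁴ = 3169
3169 → 3⁴ + 1⁴ + 6⁴ + 9⁴ = 7939
7939 → 7⁴ + 9⁴ + 3⁴ + 9⁴ = 15604
15604 → 1⁴ + 5⁴ + 6⁴ + 0⁴ + 4⁴ = 2178
2178 → 2⁴ + 1⁴ + 7⁴ + 8⁴ = 6514
6514 → 6⁴ + 5⁴ + 1⁴ + 4⁴ = 2178  — 2178 repeats.
That took 13 steps.

13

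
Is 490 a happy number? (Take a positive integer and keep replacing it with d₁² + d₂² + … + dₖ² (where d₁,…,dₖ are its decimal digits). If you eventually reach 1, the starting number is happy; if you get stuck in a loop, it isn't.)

490 → 4² + 9² + 0² = 16 + 81 + 0 = 97
97 → 9² + 7² = 81 + 49 = 130
130 → 1² + 3² + 0² = 1 + 9 + 0 = 10
10 → 1² + 0² = 1 + 0 = 1  — reached 1.

happy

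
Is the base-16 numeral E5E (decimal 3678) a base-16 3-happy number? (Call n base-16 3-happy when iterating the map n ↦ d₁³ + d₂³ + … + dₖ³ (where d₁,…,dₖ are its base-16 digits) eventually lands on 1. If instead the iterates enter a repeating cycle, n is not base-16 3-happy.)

not base-16 3-happy

3678 = (14,5,14)_16 → 14³ + 5³ + 14³ = 5613
5613 = (1,5,14,13)_16 → 1³ + 5³ + 14³ + 13³ = 5067
5067 = (1,3,12,11)_16 → 1³ + 3³ + 12³ + 11³ = 3087
3087 = (12,0,15)_16 → 12³ + 0³ + 15³ = 5103
5103 = (1,3,14,15)_16 → 1³ + 3³ + 14³ + 15³ = 6147
6147 = (1,8,0,3)_16 → 1³ + 8³ + 0³ + 3³ = 540
540 = (2,1,12)_16 → 2³ + 1³ + 12³ = 1737
1737 = (6,12,9)_16 → 6³ + 12³ + 9³ = 2673
2673 = (10,7,1)_16 → 10³ + 7³ + 1³ = 1344
1344 = (5,4,0)_16 → 5³ + 4³ + 0³ = 189
189 = (11,13)_16 → 11³ + 13³ = 3528
3528 = (13,12,8)_16 → 13³ + 12³ + 8³ = 4437
4437 = (1,1,5,5)_16 → 1³ + 1³ + 5³ + 5³ = 252
252 = (15,12)_16 → 15³ + 12³ = 5103  — 5103 already seen; the sequence cycles without reaching 1.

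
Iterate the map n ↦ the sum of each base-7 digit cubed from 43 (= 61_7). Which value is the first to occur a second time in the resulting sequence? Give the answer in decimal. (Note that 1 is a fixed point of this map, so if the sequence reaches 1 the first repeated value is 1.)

217

43 = (6,1)_7 → 217
217 = (4,3,0)_7 → 91
91 = (1,6,0)_7 → 217  — 217 already appeared earlier.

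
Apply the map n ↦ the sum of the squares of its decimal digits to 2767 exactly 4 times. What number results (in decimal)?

2767 → 2² + 7² + 6² + 7² = 4 + 49 + 36 + 49 = 138
138 → 1² + 3² + 8² = 1 + 9 + 64 = 74
74 → 7² + 4² = 49 + 16 = 65
65 → 6² + 5² = 36 + 25 = 61

61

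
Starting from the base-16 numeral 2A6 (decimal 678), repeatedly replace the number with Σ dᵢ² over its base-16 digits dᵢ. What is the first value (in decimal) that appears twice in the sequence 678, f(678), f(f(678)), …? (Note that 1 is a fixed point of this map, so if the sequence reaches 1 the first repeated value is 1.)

678 = (2,10,6)_16 → 2² + 10² + 6² = 140
140 = (8,12)_16 → 8² + 12² = 208
208 = (13,0)_16 → 13² + 0² = 169
169 = (10,9)_16 → 10² + 9² = 181
181 = (11,5)_16 → 11² + 5² = 146
146 = (9,2)_16 → 9² + 2² = 85
85 = (5,5)_16 → 5² + 5² = 50
50 = (3,2)_16 → 3² + 2² = 13
13 = (13)_16 → 13² = 169  — 169 already appeared earlier.

169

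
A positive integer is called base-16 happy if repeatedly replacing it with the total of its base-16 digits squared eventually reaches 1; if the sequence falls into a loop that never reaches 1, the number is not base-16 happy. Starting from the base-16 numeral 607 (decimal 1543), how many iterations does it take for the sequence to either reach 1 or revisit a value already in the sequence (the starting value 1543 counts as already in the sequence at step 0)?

1543 = (6,0,7)_16 → 6² + 0² + 7² = 85
85 = (5,5)_16 → 5² + 5² = 50
50 = (3,2)_16 → 3² + 2² = 13
13 = (13)_16 → 13² = 169
169 = (10,9)_16 → 10² + 9² = 181
181 = (11,5)_16 → 11² + 5² = 146
146 = (9,2)_16 → 9² + 2² = 85  — 85 repeats.
That took 7 steps.

7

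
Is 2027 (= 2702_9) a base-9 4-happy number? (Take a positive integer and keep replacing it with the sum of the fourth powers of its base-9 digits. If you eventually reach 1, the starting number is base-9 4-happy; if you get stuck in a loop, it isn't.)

2027 = (2,7,0,2)_9 → 2⁴ + 7⁴ + 0⁴ + 2⁴ = 2433
2433 = (3,3,0,3)_9 → 3⁴ + 3⁴ + 0⁴ + 3⁴ = 243
243 = (3,0,0)_9 → 3⁴ + 0⁴ + 0⁴ = 81
81 = (1,0,0)_9 → 1⁴ + 0⁴ + 0⁴ = 1  — reached 1.

base-9 4-happy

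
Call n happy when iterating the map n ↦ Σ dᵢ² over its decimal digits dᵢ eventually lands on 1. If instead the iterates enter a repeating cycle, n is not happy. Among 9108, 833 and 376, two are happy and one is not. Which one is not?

9108: 9108 → 146 → 53 → 34 → 25 → 29 → 85 → 89 → 145 → 42 → 20 → 4 → 16 → 37 → 58 → 89  — repeats 89 (not happy)
833: 833 → 82 → 68 → 100 → 1  — reaches 1 (happy)
376: 376 → 94 → 97 → 130 → 10 → 1  — reaches 1 (happy)

9108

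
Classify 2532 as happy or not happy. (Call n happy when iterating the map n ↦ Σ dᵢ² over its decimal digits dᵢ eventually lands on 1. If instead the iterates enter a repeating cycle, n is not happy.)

not happy

2532 → 42
42 → 20
20 → 4
4 → 16
16 → 37
37 → 58
58 → 89
89 → 145
145 → 42  — 42 already seen; the sequence cycles without reaching 1.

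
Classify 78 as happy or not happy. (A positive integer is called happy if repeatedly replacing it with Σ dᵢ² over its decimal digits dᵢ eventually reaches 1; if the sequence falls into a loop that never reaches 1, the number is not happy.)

78 → 113
113 → 11
11 → 2
2 → 4
4 → 16
16 → 37
37 → 58
58 → 89
89 → 145
145 → 42
42 → 20
20 → 4  — 4 already seen; the sequence cycles without reaching 1.

not happy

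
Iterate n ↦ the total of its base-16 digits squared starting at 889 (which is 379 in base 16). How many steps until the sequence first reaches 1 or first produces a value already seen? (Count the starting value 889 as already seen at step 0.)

889 = (3,7,9)_16 → 3² + 7² + 9² = 9 + 49 + 81 = 139
139 = (8,11)_16 → 8² + 11² = 64 + 121 = 185
185 = (11,9)_16 → 11² + 9² = 121 + 81 = 202
202 = (12,10)_16 → 12² + 10² = 144 + 100 = 244
244 = (15,4)_16 → 15² + 4² = 225 + 16 = 241
241 = (15,1)_16 → 15² + 1² = 225 + 1 = 226
226 = (14,2)_16 → 14² + 2² = 196 + 4 = 200
200 = (12,8)_16 → 12² + 8² = 144 + 64 = 208
208 = (13,0)_16 → 13² + 0² = 169 + 0 = 169
169 = (10,9)_16 → 10² + 9² = 100 + 81 = 181
181 = (11,5)_16 → 11² + 5² = 121 + 25 = 146
146 = (9,2)_16 → 9² + 2² = 81 + 4 = 85
85 = (5,5)_16 → 5² + 5² = 25 + 25 = 50
50 = (3,2)_16 → 3² + 2² = 9 + 4 = 13
13 = (13)_16 → 13² = 169  — 169 repeats.
That took 15 steps.

15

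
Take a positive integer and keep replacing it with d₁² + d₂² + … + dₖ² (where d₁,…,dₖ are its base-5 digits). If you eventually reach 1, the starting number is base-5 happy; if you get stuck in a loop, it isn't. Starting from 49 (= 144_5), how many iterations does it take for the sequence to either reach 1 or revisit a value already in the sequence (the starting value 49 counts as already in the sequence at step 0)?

49 = (1,4,4)_5 → 33
33 = (1,1,3)_5 → 11
11 = (2,1)_5 → 5
5 = (1,0)_5 → 1  — reached 1.
That took 4 steps.

4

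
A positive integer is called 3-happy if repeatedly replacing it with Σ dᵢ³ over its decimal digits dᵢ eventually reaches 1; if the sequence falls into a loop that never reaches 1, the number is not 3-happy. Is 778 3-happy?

778 → 1198
1198 → 1243
1243 → 100
100 → 1  — reached 1.

3-happy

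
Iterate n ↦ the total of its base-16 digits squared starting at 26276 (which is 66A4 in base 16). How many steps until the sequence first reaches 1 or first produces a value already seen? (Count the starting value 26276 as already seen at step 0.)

14

26276 = (6,6,10,4)_16 → 6² + 6² + 10² + 4² = 36 + 36 + 100 + 16 = 188
188 = (11,12)_16 → 11² + 12² = 121 + 144 = 265
265 = (1,0,9)_16 → 1² + 0² + 9² = 1 + 0 + 81 = 82
82 = (5,2)_16 → 5² + 2² = 25 + 4 = 29
29 = (1,13)_16 → 1² + 13² = 1 + 169 = 170
170 = (10,10)_16 → 10² + 10² = 100 + 100 = 200
200 = (12,8)_16 → 12² + 8² = 144 + 64 = 208
208 = (13,0)_16 → 13² + 0² = 169 + 0 = 169
169 = (10,9)_16 → 10² + 9² = 100 + 81 = 181
181 = (11,5)_16 → 11² + 5² = 121 + 25 = 146
146 = (9,2)_16 → 9² + 2² = 81 + 4 = 85
85 = (5,5)_16 → 5² + 5² = 25 + 25 = 50
50 = (3,2)_16 → 3² + 2² = 9 + 4 = 13
13 = (13)_16 → 13² = 169  — 169 repeats.
That took 14 steps.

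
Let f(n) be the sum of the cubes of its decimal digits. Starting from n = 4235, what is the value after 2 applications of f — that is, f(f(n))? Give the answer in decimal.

4235 → 4³ + 2³ + 3³ + 5³ = 64 + 8 + 27 + 125 = 224
224 → 2³ + 2³ + 4³ = 8 + 8 + 64 = 80

80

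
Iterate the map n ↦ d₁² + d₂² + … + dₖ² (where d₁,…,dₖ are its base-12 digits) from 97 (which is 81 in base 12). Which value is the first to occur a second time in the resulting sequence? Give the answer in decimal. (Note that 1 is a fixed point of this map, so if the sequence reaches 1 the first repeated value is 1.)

97 = (8,1)_12 → 65
65 = (5,5)_12 → 50
50 = (4,2)_12 → 20
20 = (1,8)_12 → 65  — 65 already appeared earlier.

65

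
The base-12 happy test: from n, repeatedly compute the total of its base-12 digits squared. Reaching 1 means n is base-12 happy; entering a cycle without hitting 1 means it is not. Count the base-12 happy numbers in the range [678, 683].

678: 678 → 116 → 145 → 2 → 4 → 16 → 17 → 26 → 8 → 64 → 41 → 34 → 104 → 128 → 164 → 66 → 61 → 26  — not base-12 happy
679: 679 → 129 → 181 → 11 → 121 → 101 → 89 → 74 → 40 → 25 → 5 → 25  — not base-12 happy
680: 680 → 144 → 1  — base-12 happy
681: 681 → 161 → 27 → 13 → 2 → 4 → 16 → 17 → 26 → 8 → 64 → 41 → 34 → 104 → 128 → 164 → 66 → 61 → 26  — not base-12 happy
682: 682 → 180 → 10 → 100 → 80 → 100  — not base-12 happy
683: 683 → 201 → 98 → 68 → 89 → 74 → 40 → 25 → 5 → 25  — not base-12 happy
base-12 happy: 680

1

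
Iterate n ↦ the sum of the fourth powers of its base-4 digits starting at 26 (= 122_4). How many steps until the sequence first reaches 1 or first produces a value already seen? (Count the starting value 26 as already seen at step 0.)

5

26 = (1,2,2)_4 → 33
33 = (2,0,1)_4 → 17
17 = (1,0,1)_4 → 2
2 = (2)_4 → 16
16 = (1,0,0)_4 → 1  — reached 1.
That took 5 steps.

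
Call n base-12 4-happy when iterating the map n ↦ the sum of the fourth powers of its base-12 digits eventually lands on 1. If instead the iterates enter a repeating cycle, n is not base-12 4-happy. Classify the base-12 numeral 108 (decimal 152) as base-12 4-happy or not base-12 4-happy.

152 = (1,0,8)_12 → 1⁴ + 0⁴ + 8⁴ = 4097
4097 = (2,4,5,5)_12 → 2⁴ + 4⁴ + 5⁴ + 5⁴ = 1522
1522 = (10,6,10)_12 → 10⁴ + 6⁴ + 10⁴ = 21296
21296 = (1,0,3,10,8)_12 → 1⁴ + 0⁴ + 3⁴ + 10⁴ + 8⁴ = 14178
14178 = (8,2,5,6)_12 → 8⁴ + 2⁴ + 5⁴ + 6⁴ = 6033
6033 = (3,5,10,9)_12 → 3⁴ + 5⁴ + 10⁴ + 9⁴ = 17267
17267 = (9,11,10,11)_12 → 9⁴ + 11⁴ + 10⁴ + 11⁴ = 45843
45843 = (2,2,6,4,3)_12 → 2⁴ + 2⁴ + 6⁴ + 4⁴ + 3⁴ = 1665
1665 = (11,6,9)_12 → 11⁴ + 6⁴ + 9⁴ = 22498
22498 = (1,1,0,2,10)_12 → 1⁴ + 1⁴ + 0⁴ + 2⁴ + 10⁴ = 10018
10018 = (5,9,6,10)_12 → 5⁴ + 9⁴ + 6⁴ + 10⁴ = 18482
18482 = (10,8,4,2)_12 → 10⁴ + 8⁴ + 4⁴ + 2⁴ = 14368
14368 = (8,3,9,4)_12 → 8⁴ + 3⁴ + 9⁴ + 4⁴ = 10994
10994 = (6,4,4,2)_12 → 6⁴ + 4⁴ + 4⁴ + 2⁴ = 1824
1824 = (1,0,8,0)_12 → 1⁴ + 0⁴ + 8⁴ + 0⁴ = 4097  — 4097 already seen; the sequence cycles without reaching 1.

not base-12 4-happy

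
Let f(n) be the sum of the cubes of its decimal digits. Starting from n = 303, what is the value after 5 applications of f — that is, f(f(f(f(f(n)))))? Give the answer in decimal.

513

303 → 3³ + 0³ + 3³ = 27 + 0 + 27 = 54
54 → 5³ + 4³ = 125 + 64 = 189
189 → 1³ + 8³ + 9³ = 1 + 512 + 729 = 1242
1242 → 1³ + 2³ + 4³ + 2³ = 1 + 8 + 64 + 8 = 81
81 → 8³ + 1³ = 512 + 1 = 513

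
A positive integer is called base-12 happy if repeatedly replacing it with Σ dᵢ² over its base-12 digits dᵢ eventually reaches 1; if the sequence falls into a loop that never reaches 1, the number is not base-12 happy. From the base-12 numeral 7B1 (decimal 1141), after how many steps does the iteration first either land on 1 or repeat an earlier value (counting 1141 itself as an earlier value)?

1141 = (7,11,1)_12 → 7² + 11² + 1² = 49 + 121 + 1 = 171
171 = (1,2,3)_12 → 1² + 2² + 3² = 1 + 4 + 9 = 14
14 = (1,2)_12 → 1² + 2² = 1 + 4 = 5
5 = (5)_12 → 5² = 25
25 = (2,1)_12 → 2² + 1² = 4 + 1 = 5  — 5 repeats.
That took 5 steps.

5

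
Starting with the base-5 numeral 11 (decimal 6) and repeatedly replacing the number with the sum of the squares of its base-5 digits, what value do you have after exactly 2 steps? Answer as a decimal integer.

4

6 = (1,1)_5 → 2
2 = (2)_5 → 4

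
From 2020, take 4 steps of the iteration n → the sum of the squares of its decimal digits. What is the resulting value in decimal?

2020 → 8
8 → 64
64 → 52
52 → 29

29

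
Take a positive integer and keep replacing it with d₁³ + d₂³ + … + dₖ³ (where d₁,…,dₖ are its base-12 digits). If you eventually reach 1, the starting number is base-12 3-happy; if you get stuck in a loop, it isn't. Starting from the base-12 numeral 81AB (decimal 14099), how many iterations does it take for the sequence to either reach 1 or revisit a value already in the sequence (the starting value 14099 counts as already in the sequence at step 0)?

14099 = (8,1,10,11)_12 → 8³ + 1³ + 10³ + 11³ = 2844
2844 = (1,7,9,0)_12 → 1³ + 7³ + 9³ + 0³ = 1073
1073 = (7,5,5)_12 → 7³ + 5³ + 5³ = 593
593 = (4,1,5)_12 → 4³ + 1³ + 5³ = 190
190 = (1,3,10)_12 → 1³ + 3³ + 10³ = 1028
1028 = (7,1,8)_12 → 7³ + 1³ + 8³ = 856
856 = (5,11,4)_12 → 5³ + 11³ + 4³ = 1520
1520 = (10,6,8)_12 → 10³ + 6³ + 8³ = 1728
1728 = (1,0,0,0)_12 → 1³ + 0³ + 0³ + 0³ = 1  — reached 1.
That took 9 steps.

9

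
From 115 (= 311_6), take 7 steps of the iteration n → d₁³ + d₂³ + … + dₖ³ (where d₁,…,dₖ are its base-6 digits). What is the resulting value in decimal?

27

115 = (3,1,1)_6 → 3³ + 1³ + 1³ = 27 + 1 + 1 = 29
29 = (4,5)_6 → 4³ + 5³ = 64 + 125 = 189
189 = (5,1,3)_6 → 5³ + 1³ + 3³ = 125 + 1 + 27 = 153
153 = (4,1,3)_6 → 4³ + 1³ + 3³ = 64 + 1 + 27 = 92
92 = (2,3,2)_6 → 2³ + 3³ + 2³ = 8 + 27 + 8 = 43
43 = (1,1,1)_6 → 1³ + 1³ + 1³ = 1 + 1 + 1 = 3
3 = (3)_6 → 3³ = 27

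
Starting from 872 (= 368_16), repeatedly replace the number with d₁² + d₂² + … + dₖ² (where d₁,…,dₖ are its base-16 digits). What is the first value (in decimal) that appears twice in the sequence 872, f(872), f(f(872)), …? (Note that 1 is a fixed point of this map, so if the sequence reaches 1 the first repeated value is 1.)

872 = (3,6,8)_16 → 109
109 = (6,13)_16 → 205
205 = (12,13)_16 → 313
313 = (1,3,9)_16 → 91
91 = (5,11)_16 → 146
146 = (9,2)_16 → 85
85 = (5,5)_16 → 50
50 = (3,2)_16 → 13
13 = (13)_16 → 169
169 = (10,9)_16 → 181
181 = (11,5)_16 → 146  — 146 already appeared earlier.

146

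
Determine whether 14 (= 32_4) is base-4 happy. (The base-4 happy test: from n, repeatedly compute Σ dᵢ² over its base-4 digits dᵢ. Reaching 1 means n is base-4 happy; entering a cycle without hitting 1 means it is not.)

14 = (3,2)_4 → 3² + 2² = 13
13 = (3,1)_4 → 3² + 1² = 10
10 = (2,2)_4 → 2² + 2² = 8
8 = (2,0)_4 → 2² + 0² = 4
4 = (1,0)_4 → 1² + 0² = 1  — reached 1.

base-4 happy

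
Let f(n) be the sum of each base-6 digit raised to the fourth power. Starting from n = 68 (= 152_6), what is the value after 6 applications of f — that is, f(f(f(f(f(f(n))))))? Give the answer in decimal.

1251

68 = (1,5,2)_6 → 1⁴ + 5⁴ + 2⁴ = 1 + 625 + 16 = 642
642 = (2,5,5,0)_6 → 2⁴ + 5⁴ + 5⁴ + 0⁴ = 16 + 625 + 625 + 0 = 1266
1266 = (5,5,1,0)_6 → 5⁴ + 5⁴ + 1⁴ + 0⁴ = 625 + 625 + 1 + 0 = 1251
1251 = (5,4,4,3)_6 → 5⁴ + 4⁴ + 4⁴ + 3⁴ = 625 + 256 + 256 + 81 = 1218
1218 = (5,3,5,0)_6 → 5⁴ + 3⁴ + 5⁴ + 0⁴ = 625 + 81 + 625 + 0 = 1331
1331 = (1,0,0,5,5)_6 → 1⁴ + 0⁴ + 0⁴ + 5⁴ + 5⁴ = 1 + 0 + 0 + 625 + 625 = 1251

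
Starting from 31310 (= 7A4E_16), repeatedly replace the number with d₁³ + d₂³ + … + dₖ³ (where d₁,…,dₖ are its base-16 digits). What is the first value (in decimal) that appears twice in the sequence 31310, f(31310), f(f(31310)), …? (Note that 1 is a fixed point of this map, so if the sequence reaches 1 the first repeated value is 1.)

371

31310 = (7,10,4,14)_16 → 7³ + 10³ + 4³ + 14³ = 343 + 1000 + 64 + 2744 = 4151
4151 = (1,0,3,7)_16 → 1³ + 0³ + 3³ + 7³ = 1 + 0 + 27 + 343 = 371
371 = (1,7,3)_16 → 1³ + 7³ + 3³ = 1 + 343 + 27 = 371  — 371 already appeared earlier.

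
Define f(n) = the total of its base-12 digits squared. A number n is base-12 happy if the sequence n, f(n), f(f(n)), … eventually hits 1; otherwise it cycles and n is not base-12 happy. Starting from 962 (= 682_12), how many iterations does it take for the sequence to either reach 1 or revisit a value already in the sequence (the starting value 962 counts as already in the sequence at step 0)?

11

962 = (6,8,2)_12 → 104
104 = (8,8)_12 → 128
128 = (10,8)_12 → 164
164 = (1,1,8)_12 → 66
66 = (5,6)_12 → 61
61 = (5,1)_12 → 26
26 = (2,2)_12 → 8
8 = (8)_12 → 64
64 = (5,4)_12 → 41
41 = (3,5)_12 → 34
34 = (2,10)_12 → 104  — 104 repeats.
That took 11 steps.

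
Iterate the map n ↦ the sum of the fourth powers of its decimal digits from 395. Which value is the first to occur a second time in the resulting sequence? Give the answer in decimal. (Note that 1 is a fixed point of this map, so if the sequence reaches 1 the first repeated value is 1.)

13139

395 → 3⁴ + 9⁴ + 5⁴ = 81 + 6561 + 625 = 7267
7267 → 7⁴ + 2⁴ + 6⁴ + 7⁴ = 2401 + 16 + 1296 + 2401 = 6114
6114 → 6⁴ + 1⁴ + 1⁴ + 4⁴ = 1296 + 1 + 1 + 256 = 1554
1554 → 1⁴ + 5⁴ + 5⁴ + 4⁴ = 1 + 625 + 625 + 256 = 1507
1507 → 1⁴ + 5⁴ + 0⁴ + 7⁴ = 1 + 625 + 0 + 2401 = 3027
3027 → 3⁴ + 0⁴ + 2⁴ + 7⁴ = 81 + 0 + 16 + 2401 = 2498
2498 → 2⁴ + 4⁴ + 9⁴ + 8⁴ = 16 + 256 + 6561 + 4096 = 10929
10929 → 1⁴ + 0⁴ + 9⁴ + 2⁴ + 9⁴ = 1 + 0 + 6561 + 16 + 6561 = 13139
13139 → 1⁴ + 3⁴ + 1⁴ + 3⁴ + 9⁴ = 1 + 81 + 1 + 81 + 6561 = 6725
6725 → 6⁴ + 7⁴ + 2⁴ + 5⁴ = 1296 + 2401 + 16 + 625 = 4338
4338 → 4⁴ + 3⁴ + 3⁴ + 8⁴ = 256 + 81 + 81 + 4096 = 4514
4514 → 4⁴ + 5⁴ + 1⁴ + 4⁴ = 256 + 625 + 1 + 256 = 1138
1138 → 1⁴ + 1⁴ + 3⁴ + 8⁴ = 1 + 1 + 81 + 4096 = 4179
4179 → 4⁴ + 1⁴ + 7⁴ + 9⁴ = 256 + 1 + 2401 + 6561 = 9219
9219 → 9⁴ + 2⁴ + 1⁴ + 9⁴ = 6561 + 16 + 1 + 6561 = 13139  — 13139 already appeared earlier.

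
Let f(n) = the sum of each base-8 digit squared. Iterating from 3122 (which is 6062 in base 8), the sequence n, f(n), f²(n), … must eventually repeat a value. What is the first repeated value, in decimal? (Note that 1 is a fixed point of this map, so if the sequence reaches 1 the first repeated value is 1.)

1

3122 = (6,0,6,2)_8 → 76
76 = (1,1,4)_8 → 18
18 = (2,2)_8 → 8
8 = (1,0)_8 → 1  — reached the fixed point 1.
1 → 1, so 1 is the first repeated value.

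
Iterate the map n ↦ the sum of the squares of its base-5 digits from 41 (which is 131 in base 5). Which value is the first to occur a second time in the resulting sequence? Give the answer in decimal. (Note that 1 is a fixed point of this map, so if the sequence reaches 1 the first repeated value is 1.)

1

41 = (1,3,1)_5 → 1² + 3² + 1² = 1 + 9 + 1 = 11
11 = (2,1)_5 → 2² + 1² = 4 + 1 = 5
5 = (1,0)_5 → 1² + 0² = 1 + 0 = 1  — reached the fixed point 1.
1 → 1, so 1 is the first repeated value.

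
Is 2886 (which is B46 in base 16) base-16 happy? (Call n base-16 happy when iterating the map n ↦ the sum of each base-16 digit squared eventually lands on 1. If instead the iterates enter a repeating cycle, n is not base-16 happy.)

2886 = (11,4,6)_16 → 11² + 4² + 6² = 121 + 16 + 36 = 173
173 = (10,13)_16 → 10² + 13² = 100 + 169 = 269
269 = (1,0,13)_16 → 1² + 0² + 13² = 1 + 0 + 169 = 170
170 = (10,10)_16 → 10² + 10² = 100 + 100 = 200
200 = (12,8)_16 → 12² + 8² = 144 + 64 = 208
208 = (13,0)_16 → 13² + 0² = 169 + 0 = 169
169 = (10,9)_16 → 10² + 9² = 100 + 81 = 181
181 = (11,5)_16 → 11² + 5² = 121 + 25 = 146
146 = (9,2)_16 → 9² + 2² = 81 + 4 = 85
85 = (5,5)_16 → 5² + 5² = 25 + 25 = 50
50 = (3,2)_16 → 3² + 2² = 9 + 4 = 13
13 = (13)_16 → 13² = 169  — 169 already seen; the sequence cycles without reaching 1.

not base-16 happy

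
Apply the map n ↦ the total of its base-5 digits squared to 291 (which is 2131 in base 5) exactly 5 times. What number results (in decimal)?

291 = (2,1,3,1)_5 → 2² + 1² + 3² + 1² = 4 + 1 + 9 + 1 = 15
15 = (3,0)_5 → 3² + 0² = 9 + 0 = 9
9 = (1,4)_5 → 1² + 4² = 1 + 16 = 17
17 = (3,2)_5 → 3² + 2² = 9 + 4 = 13
13 = (2,3)_5 → 2² + 3² = 4 + 9 = 13

13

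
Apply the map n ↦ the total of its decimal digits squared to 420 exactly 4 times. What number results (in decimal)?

37

420 → 4² + 2² + 0² = 16 + 4 + 0 = 20
20 → 2² + 0² = 4 + 0 = 4
4 → 4² = 16
16 → 1² + 6² = 1 + 36 = 37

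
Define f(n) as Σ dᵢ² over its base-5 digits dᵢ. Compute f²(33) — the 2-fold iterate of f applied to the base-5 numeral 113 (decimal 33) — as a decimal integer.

33 = (1,1,3)_5 → 1² + 1² + 3² = 11
11 = (2,1)_5 → 2² + 1² = 5

5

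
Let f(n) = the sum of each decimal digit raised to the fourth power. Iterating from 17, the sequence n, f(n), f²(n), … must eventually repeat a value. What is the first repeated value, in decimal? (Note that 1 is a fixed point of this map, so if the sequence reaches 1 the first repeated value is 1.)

8208

17 → 2402
2402 → 288
288 → 8208
8208 → 8208  — 8208 already appeared earlier.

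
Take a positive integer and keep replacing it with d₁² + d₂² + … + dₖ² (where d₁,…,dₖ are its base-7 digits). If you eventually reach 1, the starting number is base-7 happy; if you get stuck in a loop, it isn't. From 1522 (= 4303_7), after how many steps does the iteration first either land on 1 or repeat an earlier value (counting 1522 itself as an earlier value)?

4

1522 = (4,3,0,3)_7 → 4² + 3² + 0² + 3² = 34
34 = (4,6)_7 → 4² + 6² = 52
52 = (1,0,3)_7 → 1² + 0² + 3² = 10
10 = (1,3)_7 → 1² + 3² = 10  — 10 repeats.
That took 4 steps.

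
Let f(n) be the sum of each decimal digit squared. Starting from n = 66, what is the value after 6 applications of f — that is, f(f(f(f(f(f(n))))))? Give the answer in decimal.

66 → 72
72 → 53
53 → 34
34 → 25
25 → 29
29 → 85

85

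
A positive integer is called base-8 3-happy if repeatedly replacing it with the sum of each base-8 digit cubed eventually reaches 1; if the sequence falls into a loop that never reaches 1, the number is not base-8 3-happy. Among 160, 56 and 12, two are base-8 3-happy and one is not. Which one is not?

160: 160 → 72 → 2 → 8 → 1  — reaches 1 (base-8 3-happy)
56: 56 → 343 → 476 → 434 → 440 → 559 → 469 → 476  — repeats 476 (not base-8 3-happy)
12: 12 → 65 → 2 → 8 → 1  — reaches 1 (base-8 3-happy)

56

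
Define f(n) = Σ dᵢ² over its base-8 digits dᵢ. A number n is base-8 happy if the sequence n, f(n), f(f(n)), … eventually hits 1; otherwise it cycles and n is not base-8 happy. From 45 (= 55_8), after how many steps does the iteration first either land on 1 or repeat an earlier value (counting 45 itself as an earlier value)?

6

45 = (5,5)_8 → 5² + 5² = 50
50 = (6,2)_8 → 6² + 2² = 40
40 = (5,0)_8 → 5² + 0² = 25
25 = (3,1)_8 → 3² + 1² = 10
10 = (1,2)_8 → 1² + 2² = 5
5 = (5)_8 → 5² = 25  — 25 repeats.
That took 6 steps.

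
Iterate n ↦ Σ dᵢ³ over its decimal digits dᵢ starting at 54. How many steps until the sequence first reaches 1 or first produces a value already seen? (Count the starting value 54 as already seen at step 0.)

6

54 → 5³ + 4³ = 189
189 → 1³ + 8³ + 9³ = 1242
1242 → 1³ + 2³ + 4³ + 2³ = 81
81 → 8³ + 1³ = 513
513 → 5³ + 1³ + 3³ = 153
153 → 1³ + 5³ + 3³ = 153  — 153 repeats.
That took 6 steps.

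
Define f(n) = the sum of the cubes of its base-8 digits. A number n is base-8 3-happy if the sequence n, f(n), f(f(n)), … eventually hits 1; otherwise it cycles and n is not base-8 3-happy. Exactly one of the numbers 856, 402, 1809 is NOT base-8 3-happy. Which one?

856: 856 → 153 → 36 → 128 → 8 → 1  — reaches 1 (base-8 3-happy)
402: 402 → 232 → 152 → 35 → 91 → 55 → 559 → 469 → 476 → 434 → 440 → 559  — repeats 559 (not base-8 3-happy)
1809: 1809 → 100 → 129 → 9 → 2 → 8 → 1  — reaches 1 (base-8 3-happy)

402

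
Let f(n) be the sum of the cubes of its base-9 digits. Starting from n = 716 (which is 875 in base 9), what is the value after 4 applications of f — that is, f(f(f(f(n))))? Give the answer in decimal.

152

716 = (8,7,5)_9 → 8³ + 7³ + 5³ = 980
980 = (1,3,0,8)_9 → 1³ + 3³ + 0³ + 8³ = 540
540 = (6,6,0)_9 → 6³ + 6³ + 0³ = 432
432 = (5,3,0)_9 → 5³ + 3³ + 0³ = 152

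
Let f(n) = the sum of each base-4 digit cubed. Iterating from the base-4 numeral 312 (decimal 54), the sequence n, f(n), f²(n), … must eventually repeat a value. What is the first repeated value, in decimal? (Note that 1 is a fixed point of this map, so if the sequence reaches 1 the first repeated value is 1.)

9

54 = (3,1,2)_4 → 3³ + 1³ + 2³ = 36
36 = (2,1,0)_4 → 2³ + 1³ + 0³ = 9
9 = (2,1)_4 → 2³ + 1³ = 9  — 9 already appeared earlier.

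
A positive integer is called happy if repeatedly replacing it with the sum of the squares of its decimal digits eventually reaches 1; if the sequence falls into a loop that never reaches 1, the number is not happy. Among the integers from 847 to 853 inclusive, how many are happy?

1

847: 847 → 129 → 86 → 100 → 1  (reaches 1)
848: 848 → 144 → 33 → 18 → 65 → 61 → 37 → 58 → 89 → 145 → 42 → 20 → 4 → 16 → 37  (repeats 37)
849: 849 → 161 → 38 → 73 → 58 → 89 → 145 → 42 → 20 → 4 → 16 → 37 → 58  (repeats 58)
850: 850 → 89 → 145 → 42 → 20 → 4 → 16 → 37 → 58 → 89  (repeats 89)
851: 851 → 90 → 81 → 65 → 61 → 37 → 58 → 89 → 145 → 42 → 20 → 4 → 16 → 37  (repeats 37)
852: 852 → 93 → 90 → 81 → 65 → 61 → 37 → 58 → 89 → 145 → 42 → 20 → 4 → 16 → 37  (repeats 37)
853: 853 → 98 → 145 → 42 → 20 → 4 → 16 → 37 → 58 → 89 → 145  (repeats 145)
happy: 847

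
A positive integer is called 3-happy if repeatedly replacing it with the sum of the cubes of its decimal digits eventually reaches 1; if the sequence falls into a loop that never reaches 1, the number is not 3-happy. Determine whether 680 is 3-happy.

680 → 6³ + 8³ + 0³ = 728
728 → 7³ + 2³ + 8³ = 863
863 → 8³ + 6³ + 3³ = 755
755 → 7³ + 5³ + 5³ = 593
593 → 5³ + 9³ + 3³ = 881
881 → 8³ + 8³ + 1³ = 1025
1025 → 1³ + 0³ + 2³ + 5³ = 134
134 → 1³ + 3³ + 4³ = 92
92 → 9³ + 2³ = 737
737 → 7³ + 3³ + 7³ = 713
713 → 7³ + 1³ + 3³ = 371
371 → 3³ + 7³ + 1³ = 371  — 371 already seen; the sequence cycles without reaching 1.

not 3-happy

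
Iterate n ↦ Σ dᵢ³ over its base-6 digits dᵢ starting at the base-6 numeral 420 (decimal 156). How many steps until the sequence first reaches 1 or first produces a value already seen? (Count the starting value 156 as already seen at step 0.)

156 = (4,2,0)_6 → 4³ + 2³ + 0³ = 72
72 = (2,0,0)_6 → 2³ + 0³ + 0³ = 8
8 = (1,2)_6 → 1³ + 2³ = 9
9 = (1,3)_6 → 1³ + 3³ = 28
28 = (4,4)_6 → 4³ + 4³ = 128
128 = (3,3,2)_6 → 3³ + 3³ + 2³ = 62
62 = (1,4,2)_6 → 1³ + 4³ + 2³ = 73
73 = (2,0,1)_6 → 2³ + 0³ + 1³ = 9  — 9 repeats.
That took 8 steps.

8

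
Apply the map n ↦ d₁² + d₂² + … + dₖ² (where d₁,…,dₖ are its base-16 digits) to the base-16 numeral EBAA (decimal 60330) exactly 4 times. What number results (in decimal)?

200

60330 = (14,11,10,10)_16 → 14² + 11² + 10² + 10² = 196 + 121 + 100 + 100 = 517
517 = (2,0,5)_16 → 2² + 0² + 5² = 4 + 0 + 25 = 29
29 = (1,13)_16 → 1² + 13² = 1 + 169 = 170
170 = (10,10)_16 → 10² + 10² = 100 + 100 = 200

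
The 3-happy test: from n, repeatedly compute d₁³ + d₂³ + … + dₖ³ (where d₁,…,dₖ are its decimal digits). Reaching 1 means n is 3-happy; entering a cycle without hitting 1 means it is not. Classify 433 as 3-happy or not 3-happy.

not 3-happy

433 → 4³ + 3³ + 3³ = 118
118 → 1³ + 1³ + 8³ = 514
514 → 5³ + 1³ + 4³ = 190
190 → 1³ + 9³ + 0³ = 730
730 → 7³ + 3³ + 0³ = 370
370 → 3³ + 7³ + 0³ = 370  — 370 already seen; the sequence cycles without reaching 1.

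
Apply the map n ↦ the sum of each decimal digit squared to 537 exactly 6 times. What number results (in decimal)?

537 → 83
83 → 73
73 → 58
58 → 89
89 → 145
145 → 42

42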